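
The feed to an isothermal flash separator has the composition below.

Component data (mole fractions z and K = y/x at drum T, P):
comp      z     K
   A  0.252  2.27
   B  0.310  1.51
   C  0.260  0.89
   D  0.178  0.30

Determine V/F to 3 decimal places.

V/F = 0.721

Newton–Raphson from V/F = 0.5:
  V/F = 0.500: g = 0.0998, g' = -0.413 → V/F = 0.741
  V/F = 0.741: g = -0.0106, g' = -0.531 → V/F = 0.721
Converged at V/F = 0.721.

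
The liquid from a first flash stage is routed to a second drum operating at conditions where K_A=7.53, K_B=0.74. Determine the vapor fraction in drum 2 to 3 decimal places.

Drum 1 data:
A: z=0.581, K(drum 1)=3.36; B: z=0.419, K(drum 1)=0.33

Drum 1:
Iterate (Newton) starting at ψ₁ = 0.5:
  ψ₁ = 0.500: g = 0.2068, g' = -1.106 → ψ₁ = 0.687
  ψ₁ = 0.687: g = 0.0030, g' = -1.117 → ψ₁ = 0.690
Converged at ψ₁ = 0.690.
Drum-1 compositions:
  A: x = 0.221, y = 0.743
  B: x = 0.779, y = 0.257
Drum-2 feed = drum-1 liquid: z₂ = (0.2211, 0.7789).
Drum 2:
Rachford–Rice: g(ψ₂) = Σ zᵢ(Kᵢ−1)/(1+ψ₂(Kᵢ−1)) = 0.
Check two-phase: ΣzᵢKᵢ = 2.241 > 1 and Σzᵢ/Kᵢ = 1.082 > 1, so g(0) = 1.241 > 0 and g(1) = -0.082 < 0.
Binary case is linear: z₁(K₁−1)(1+ψ₂(K₂−1)) + z₂(K₂−1)(1+ψ₂(K₁−1)) = 0
⇒ ψ₂ = [z₁(K₁−1)+z₂(K₂−1)] / [−(K₁−1)(K₂−1)] = 1.2414/1.6978 = 0.731
  A: x = 0.038, y = 0.288
  B: x = 0.962, y = 0.712

V/F (drum 2) = 0.731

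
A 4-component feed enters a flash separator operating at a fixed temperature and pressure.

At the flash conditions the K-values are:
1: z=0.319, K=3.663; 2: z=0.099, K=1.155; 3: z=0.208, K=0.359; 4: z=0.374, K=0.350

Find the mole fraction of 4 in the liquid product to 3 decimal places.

Newton–Raphson from ψ = 0.51:
  ψ = 0.510: g = -0.1873, g' = -0.951 → ψ = 0.313
  ψ = 0.313: g = 0.0059, g' = -1.058 → ψ = 0.319
Converged at ψ = 0.319.
Compositions from xᵢ = zᵢ/(1+ψ(Kᵢ−1)), yᵢ = Kᵢxᵢ:
  1: x = 0.173, y = 0.632
  2: x = 0.094, y = 0.109
  3: x = 0.261, y = 0.094
  4: x = 0.472, y = 0.165

x_4 = 0.472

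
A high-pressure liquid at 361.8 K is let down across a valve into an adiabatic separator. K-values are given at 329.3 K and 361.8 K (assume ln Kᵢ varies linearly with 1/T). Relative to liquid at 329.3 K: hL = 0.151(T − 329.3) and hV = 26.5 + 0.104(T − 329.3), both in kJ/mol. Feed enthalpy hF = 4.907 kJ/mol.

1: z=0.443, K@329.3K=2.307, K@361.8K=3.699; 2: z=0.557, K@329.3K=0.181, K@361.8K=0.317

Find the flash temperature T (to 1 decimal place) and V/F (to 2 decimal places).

Adiabatic flash: solve Rachford–Rice at each trial T, then check hF = ψ·hV(T) + (1−ψ)·hL(T).
  T = 329.3 K: K = (2.307, 0.181), RR gives ψ = 0.115, H_out = 3.041 kJ/mol
  T = 361.8 K: K = (3.699, 0.317), RR gives ψ = 0.442, H_out = 15.951 kJ/mol
  T = 345.6 K: K = (2.956, 0.243), RR gives ψ = 0.300, H_out = 10.191 kJ/mol
  T = 337.5 K: K = (2.621, 0.211), RR gives ψ = 0.218, H_out = 6.922 kJ/mol
  T = 333.4 K: K = (2.461, 0.195), RR gives ψ = 0.169, H_out = 5.075 kJ/mol
  T = 331.4 K: K = (2.385, 0.188), RR gives ψ = 0.144, H_out = 4.109 kJ/mol
  T = 332.4 K: K = (2.423, 0.192), RR gives ψ = 0.157, H_out = 4.598 kJ/mol
Linear interpolation between T = 332.4 (H_out = 4.598) and T = 333.4 (H_out = 5.075) on hF = 4.907 gives T ≈ 333.0 K, at which ψ = 0.16.

T = 333.0 K, V/F = 0.16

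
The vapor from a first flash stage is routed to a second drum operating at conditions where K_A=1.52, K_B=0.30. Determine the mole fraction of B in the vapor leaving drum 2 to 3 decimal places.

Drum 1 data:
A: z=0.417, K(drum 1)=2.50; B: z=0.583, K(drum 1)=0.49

Drum 1:
Binary case is linear: z₁(K₁−1)(1+ψ₁(K₂−1)) + z₂(K₂−1)(1+ψ₁(K₁−1)) = 0
⇒ ψ₁ = [z₁(K₁−1)+z₂(K₂−1)] / [−(K₁−1)(K₂−1)] = 0.3282/0.7650 = 0.429
Drum-1 compositions:
  A: x = 0.254, y = 0.634
  B: x = 0.746, y = 0.366
Drum-2 feed = drum-1 vapor: z₂ = (0.6343, 0.3657).
Drum 2:
Rachford–Rice: g(ψ₂) = Σ zᵢ(Kᵢ−1)/(1+ψ₂(Kᵢ−1)) = 0.
Feasibility: ΣzᵢKᵢ = 1.074, Σzᵢ/Kᵢ = 1.636 — both > 1, two phases present.
Binary case is linear: z₁(K₁−1)(1+ψ₂(K₂−1)) + z₂(K₂−1)(1+ψ₂(K₁−1)) = 0
⇒ ψ₂ = [z₁(K₁−1)+z₂(K₂−1)] / [−(K₁−1)(K₂−1)] = 0.0739/0.3640 = 0.203
  A: x = 0.574, y = 0.872
  B: x = 0.426, y = 0.128

y_B (drum 2) = 0.128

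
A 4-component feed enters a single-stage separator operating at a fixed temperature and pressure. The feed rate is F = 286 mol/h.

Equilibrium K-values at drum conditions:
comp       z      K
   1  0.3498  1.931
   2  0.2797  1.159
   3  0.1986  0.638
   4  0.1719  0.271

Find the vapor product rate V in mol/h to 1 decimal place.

Rachford–Rice: g(ψ) = Σ zᵢ(Kᵢ−1)/(1+ψ(Kᵢ−1)) = 0.
g(0) = ΣzᵢKᵢ − 1 = 0.1729 and g(1) = 1 − Σzᵢ/Kᵢ = -0.3681, so a root lies in (0, 1).
Newton–Raphson from ψ = 0.51:
  ψ = 0.5100: g = -0.02570, g' = -0.4161 → ψ = 0.4482
  ψ = 0.4482: g = -0.00067, g' = -0.3957 → ψ = 0.4466
Converged at ψ = 0.4466.
Then V = ψ·F = 0.4466·286 = 127.7 mol/h and L = F − V = 158.3 mol/h.

V = 127.7 mol/h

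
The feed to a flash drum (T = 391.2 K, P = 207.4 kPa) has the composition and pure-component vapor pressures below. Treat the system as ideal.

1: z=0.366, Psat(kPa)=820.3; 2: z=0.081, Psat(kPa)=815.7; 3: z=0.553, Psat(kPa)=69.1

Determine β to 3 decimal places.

β = 0.483

Raoult's law: Kᵢ = Pᵢˢᵃᵗ/P = Pᵢˢᵃᵗ/207.4.
  K_1 = 820.3/207.4 = 3.95516, K_2 = 815.7/207.4 = 3.93298, K_3 = 69.1/207.4 = 0.33317
Rachford–Rice: g(β) = Σ zᵢ(Kᵢ−1)/(1+β(Kᵢ−1)) = 0.
g(0) = ΣzᵢKᵢ − 1 = 0.950 and g(1) = 1 − Σzᵢ/Kᵢ = -0.773, so a root lies in (0, 1).
Newton iteration, β⁰ = 0.46:
  β = 0.460: g = 0.0276, g' = -1.212 → β = 0.483
Converged at β = 0.483.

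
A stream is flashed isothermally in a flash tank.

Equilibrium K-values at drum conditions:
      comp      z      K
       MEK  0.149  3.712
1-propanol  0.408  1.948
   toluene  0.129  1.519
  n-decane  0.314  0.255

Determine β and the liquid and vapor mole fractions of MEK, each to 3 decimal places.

β = 0.631, x_MEK = 0.055, y_MEK = 0.204

Let β = V/F and solve Σ zᵢ(Kᵢ−1)/(1+β(Kᵢ−1)) = 0.
g(0) = ΣzᵢKᵢ − 1 = 0.624 and g(1) = 1 − Σzᵢ/Kᵢ = -0.566, so a root lies in (0, 1).
Newton iteration, β⁰ = 0.65:
  β = 0.650: g = -0.0179, g' = -0.959 → β = 0.631
Converged at β = 0.631.
Compositions from xᵢ = zᵢ/(1+β(Kᵢ−1)), yᵢ = Kᵢxᵢ:
  MEK: x = 0.055, y = 0.204
  1-propanol: x = 0.255, y = 0.497
  toluene: x = 0.097, y = 0.148
  n-decane: x = 0.593, y = 0.151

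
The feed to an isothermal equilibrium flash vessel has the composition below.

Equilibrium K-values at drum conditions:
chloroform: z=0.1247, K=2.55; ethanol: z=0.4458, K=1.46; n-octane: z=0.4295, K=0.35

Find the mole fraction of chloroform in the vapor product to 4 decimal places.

y_chloroform = 0.2346

Let ψ = V/F and solve Σ zᵢ(Kᵢ−1)/(1+ψ(Kᵢ−1)) = 0.
g(0) = ΣzᵢKᵢ − 1 = 0.1192 and g(1) = 1 − Σzᵢ/Kᵢ = -0.5814, so a root lies in (0, 1).
Iterate (Newton) starting at ψ = 0.5:
  ψ = 0.5000: g = -0.13798, g' = -0.5557 → ψ = 0.2517
  ψ = 0.2517: g = -0.01096, g' = -0.4902 → ψ = 0.2294
Converged at ψ = 0.2294.
Compositions from xᵢ = zᵢ/(1+ψ(Kᵢ−1)), yᵢ = Kᵢxᵢ:
  chloroform: x = 0.0920, y = 0.2346
  ethanol: x = 0.4033, y = 0.5888
  n-octane: x = 0.5048, y = 0.1767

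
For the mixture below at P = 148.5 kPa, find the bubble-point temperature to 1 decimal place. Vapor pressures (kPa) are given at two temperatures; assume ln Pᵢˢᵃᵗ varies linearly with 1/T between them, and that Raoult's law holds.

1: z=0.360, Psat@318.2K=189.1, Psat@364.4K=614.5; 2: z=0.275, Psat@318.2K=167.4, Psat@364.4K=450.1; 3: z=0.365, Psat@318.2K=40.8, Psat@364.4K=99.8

T = 323.6 K

Bubble-point temperature: ΣzᵢPᵢˢᵃᵗ(T) = P. Interpolate ln Pᵢˢᵃᵗ = aᵢ + bᵢ/T.
  T = 318.2 K: ΣzᵢPᵢˢᵃᵗ = 129.00 kPa
  T = 364.4 K: ΣzᵢPᵢˢᵃᵗ = 381.42 kPa
  T = 341.3 K: ΣzᵢPᵢˢᵃᵗ = 229.77 kPa
  T = 329.8 K: ΣzᵢPᵢˢᵃᵗ = 174.06 kPa
  T = 324.0 K: ΣzᵢPᵢˢᵃᵗ = 150.23 kPa
  T = 321.1 K: ΣzᵢPᵢˢᵃᵗ = 139.31 kPa
  T = 322.6 K: ΣzᵢPᵢˢᵃᵗ = 144.88 kPa
  T = 323.3 K: ΣzᵢPᵢˢᵃᵗ = 147.54 kPa
  T = 323.6 K: ΣzᵢPᵢˢᵃᵗ = 148.69 kPa
Interpolating between 323.3 K and 323.6 K gives T ≈ 323.6 K.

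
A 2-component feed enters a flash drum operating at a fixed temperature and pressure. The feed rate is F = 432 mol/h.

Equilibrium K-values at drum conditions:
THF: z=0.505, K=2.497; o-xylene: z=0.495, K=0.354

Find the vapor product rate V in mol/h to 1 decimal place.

Let ψ = V/F and solve Σ zᵢ(Kᵢ−1)/(1+ψ(Kᵢ−1)) = 0.
Check two-phase: ΣzᵢKᵢ = 1.436 > 1 and Σzᵢ/Kᵢ = 1.601 > 1, so g(0) = 0.436 > 0 and g(1) = -0.601 < 0.
Newton iteration, ψ⁰ = 0.5:
  ψ = 0.500: g = -0.0400, g' = -0.821 → ψ = 0.451
Converged at ψ = 0.451.
Then V = ψ·F = 0.4511·432 = 194.9 mol/h and L = F − V = 237.1 mol/h.

V = 194.9 mol/h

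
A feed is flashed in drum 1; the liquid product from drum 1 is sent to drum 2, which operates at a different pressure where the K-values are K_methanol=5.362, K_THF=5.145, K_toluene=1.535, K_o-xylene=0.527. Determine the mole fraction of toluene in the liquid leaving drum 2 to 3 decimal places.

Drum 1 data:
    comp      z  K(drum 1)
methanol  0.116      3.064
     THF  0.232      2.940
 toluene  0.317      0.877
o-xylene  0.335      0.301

x_toluene (drum 2) = 0.244

Drum 1:
Rachford–Rice: g(ψ₁) = Σ zᵢ(Kᵢ−1)/(1+ψ₁(Kᵢ−1)) = 0.
Check two-phase: ΣzᵢKᵢ = 1.416 > 1 and Σzᵢ/Kᵢ = 1.591 > 1, so g(0) = 0.416 > 0 and g(1) = -0.591 < 0.
Iterate (Newton) starting at ψ₁ = 0.62:
  ψ₁ = 0.620: g = -0.1461, g' = -0.790 → ψ₁ = 0.435
  ψ₁ = 0.435: g = -0.0075, g' = -0.737 → ψ₁ = 0.425
Converged at ψ₁ = 0.425.
Drum-1 compositions:
  methanol: x = 0.062, y = 0.189
  THF: x = 0.127, y = 0.374
  toluene: x = 0.334, y = 0.293
  o-xylene: x = 0.477, y = 0.143
Drum-2 feed = drum-1 liquid: z₂ = (0.0618, 0.1272, 0.3345, 0.4766).
Drum 2:
Let ψ₂ = V/F and solve Σ zᵢ(Kᵢ−1)/(1+ψ₂(Kᵢ−1)) = 0.
Feasibility: ΣzᵢKᵢ = 1.750, Σzᵢ/Kᵢ = 1.158 — both > 1, two phases present.
Newton–Raphson from ψ₂ = 0.5:
  ψ₂ = 0.500: g = 0.1022, g' = -0.590 → ψ₂ = 0.673
  ψ₂ = 0.673: g = 0.0084, g' = -0.509 → ψ₂ = 0.690
Converged at ψ₂ = 0.690.
  methanol: x = 0.015, y = 0.083
  THF: x = 0.033, y = 0.170
  toluene: x = 0.244, y = 0.375
  o-xylene: x = 0.707, y = 0.373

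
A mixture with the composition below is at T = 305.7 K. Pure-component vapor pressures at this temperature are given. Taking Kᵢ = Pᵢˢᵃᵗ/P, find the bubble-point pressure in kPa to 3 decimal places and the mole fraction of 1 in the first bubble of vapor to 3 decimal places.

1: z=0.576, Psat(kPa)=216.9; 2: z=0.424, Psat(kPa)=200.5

Pbub = 209.946 kPa, y_1 = 0.595

At the bubble point ψ → 0, so ΣzᵢKᵢ = 1 with Kᵢ = Pᵢˢᵃᵗ/P ⇒ P = ΣzᵢPᵢˢᵃᵗ.
P = 0.576·216.9 + 0.424·200.5 = 209.946 kPa
yᵢ = zᵢPᵢˢᵃᵗ/P ⇒ y_1 = 0.576·216.9/209.946 = 0.595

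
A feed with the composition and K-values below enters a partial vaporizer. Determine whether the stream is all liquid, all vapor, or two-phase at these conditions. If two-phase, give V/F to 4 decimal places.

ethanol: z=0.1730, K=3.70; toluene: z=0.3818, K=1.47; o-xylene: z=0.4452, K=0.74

ΣzᵢKᵢ = 1.5308; Σzᵢ/Kᵢ = 0.9081.
Since Σzᵢ/Kᵢ < 1 the mixture is above its dew point — single vapor phase.

all vapor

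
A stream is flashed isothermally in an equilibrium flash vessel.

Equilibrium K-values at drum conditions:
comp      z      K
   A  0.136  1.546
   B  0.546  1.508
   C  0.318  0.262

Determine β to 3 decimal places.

β = 0.307

Let β = V/F and solve Σ zᵢ(Kᵢ−1)/(1+β(Kᵢ−1)) = 0.
g(0) = ΣzᵢKᵢ − 1 = 0.117 and g(1) = 1 − Σzᵢ/Kᵢ = -0.664, so a root lies in (0, 1).
Newton iteration, β⁰ = 0.5:
  β = 0.500: g = -0.0924, g' = -0.550 → β = 0.332
  β = 0.332: g = -0.0106, g' = -0.436 → β = 0.308
  β = 0.308: g = -0.0001, g' = -0.425 → β = 0.307
Converged at β = 0.307.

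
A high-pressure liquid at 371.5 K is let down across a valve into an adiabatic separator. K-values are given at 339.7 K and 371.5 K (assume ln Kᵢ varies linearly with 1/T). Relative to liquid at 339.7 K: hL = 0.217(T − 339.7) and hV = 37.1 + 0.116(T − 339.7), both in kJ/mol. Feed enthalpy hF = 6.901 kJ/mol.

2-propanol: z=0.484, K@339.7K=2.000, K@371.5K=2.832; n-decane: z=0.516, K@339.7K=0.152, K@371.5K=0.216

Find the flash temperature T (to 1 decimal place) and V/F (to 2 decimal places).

T = 347.2 K, V/F = 0.14

Adiabatic flash: solve Rachford–Rice at each trial T, then check hF = ψ·hV(T) + (1−ψ)·hL(T).
  T = 339.7 K: K = (2.000, 0.152), RR gives ψ = 0.055, H_out = 2.031 kJ/mol
  T = 371.5 K: K = (2.832, 0.216), RR gives ψ = 0.336, H_out = 18.276 kJ/mol
  T = 355.6 K: K = (2.398, 0.183), RR gives ψ = 0.223, H_out = 11.372 kJ/mol
  T = 347.6 K: K = (2.194, 0.167), RR gives ψ = 0.149, H_out = 7.109 kJ/mol
  T = 343.6 K: K = (2.094, 0.159), RR gives ψ = 0.104, H_out = 4.671 kJ/mol
  T = 345.6 K: K = (2.144, 0.163), RR gives ψ = 0.127, H_out = 5.920 kJ/mol
  T = 346.6 K: K = (2.169, 0.165), RR gives ψ = 0.138, H_out = 6.522 kJ/mol
Linear interpolation between T = 346.6 (H_out = 6.522) and T = 347.6 (H_out = 7.109) on hF = 6.901 gives T ≈ 347.2 K, at which ψ = 0.14.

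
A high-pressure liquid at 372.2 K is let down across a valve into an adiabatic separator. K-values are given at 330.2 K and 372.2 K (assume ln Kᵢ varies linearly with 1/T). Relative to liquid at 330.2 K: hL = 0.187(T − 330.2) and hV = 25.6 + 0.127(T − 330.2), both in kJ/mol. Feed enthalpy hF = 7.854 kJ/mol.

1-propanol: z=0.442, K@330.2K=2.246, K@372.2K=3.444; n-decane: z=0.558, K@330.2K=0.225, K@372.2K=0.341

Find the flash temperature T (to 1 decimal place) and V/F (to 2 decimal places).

Adiabatic flash: solve Rachford–Rice at each trial T, then check hF = ψ·hV(T) + (1−ψ)·hL(T).
  T = 330.2 K: K = (2.246, 0.225), RR gives ψ = 0.122, H_out = 3.136 kJ/mol
  T = 372.2 K: K = (3.444, 0.341), RR gives ψ = 0.442, H_out = 18.065 kJ/mol
  T = 351.2 K: K = (2.817, 0.280), RR gives ψ = 0.307, H_out = 11.404 kJ/mol
  T = 340.7 K: K = (2.524, 0.252), RR gives ψ = 0.225, H_out = 7.578 kJ/mol
  T = 345.9 K: K = (2.667, 0.266), RR gives ψ = 0.267, H_out = 9.532 kJ/mol
  T = 343.3 K: K = (2.595, 0.259), RR gives ψ = 0.247, H_out = 8.571 kJ/mol
  T = 342.0 K: K = (2.560, 0.256), RR gives ψ = 0.236, H_out = 8.079 kJ/mol
Linear interpolation between T = 340.7 (H_out = 7.578) and T = 342.0 (H_out = 8.079) on hF = 7.854 gives T ≈ 341.4 K, at which ψ = 0.23.

T = 341.4 K, V/F = 0.23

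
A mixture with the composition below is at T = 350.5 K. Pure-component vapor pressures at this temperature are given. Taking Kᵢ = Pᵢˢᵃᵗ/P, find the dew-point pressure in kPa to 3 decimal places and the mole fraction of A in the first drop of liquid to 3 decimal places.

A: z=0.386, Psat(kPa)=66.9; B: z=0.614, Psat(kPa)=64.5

At the dew point ψ → 1, so Σzᵢ/Kᵢ = 1 with Kᵢ = Pᵢˢᵃᵗ/P ⇒ 1/P = Σzᵢ/Pᵢˢᵃᵗ.
1/P = 0.386/66.9 + 0.614/64.5 = 0.015289 ⇒ P = 65.406 kPa
xᵢ = zᵢP/Pᵢˢᵃᵗ ⇒ x_A = 0.386·65.406/66.9 = 0.377

Pdew = 65.406 kPa, x_A = 0.377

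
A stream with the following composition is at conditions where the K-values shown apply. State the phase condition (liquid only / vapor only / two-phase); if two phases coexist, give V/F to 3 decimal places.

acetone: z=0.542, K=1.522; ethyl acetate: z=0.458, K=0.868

vapor only

ΣzᵢKᵢ = 1.222; Σzᵢ/Kᵢ = 0.884.
Since Σzᵢ/Kᵢ < 1 the mixture is above its dew point — single vapor phase.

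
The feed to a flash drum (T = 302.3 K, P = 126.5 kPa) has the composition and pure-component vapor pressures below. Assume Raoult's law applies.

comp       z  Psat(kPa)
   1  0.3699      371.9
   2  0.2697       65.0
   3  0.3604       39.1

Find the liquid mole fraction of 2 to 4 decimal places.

x_2 = 0.3130

Raoult's law: Kᵢ = Pᵢˢᵃᵗ/P = Pᵢˢᵃᵗ/126.5.
  K_1 = 371.9/126.5 = 2.939921, K_2 = 65.0/126.5 = 0.513834, K_3 = 39.1/126.5 = 0.309091
Rachford–Rice: g(V/F) = Σ zᵢ(Kᵢ−1)/(1+V/F(Kᵢ−1)) = 0.
Check two-phase: ΣzᵢKᵢ = 1.3375 > 1 and Σzᵢ/Kᵢ = 1.8167 > 1, so g(0) = 0.3375 > 0 and g(1) = -0.8167 < 0.
Newton iteration, V/F⁰ = 0.33:
  V/F = 0.3300: g = -0.04122, g' = -0.8966 → V/F = 0.2840
  V/F = 0.2840: g = 0.00074, g' = -0.9308 → V/F = 0.2848
Converged at V/F = 0.2848.
Compositions from xᵢ = zᵢ/(1+V/F(Kᵢ−1)), yᵢ = Kᵢxᵢ:
  1: x = 0.2383, y = 0.7005
  2: x = 0.3130, y = 0.1609
  3: x = 0.4487, y = 0.1387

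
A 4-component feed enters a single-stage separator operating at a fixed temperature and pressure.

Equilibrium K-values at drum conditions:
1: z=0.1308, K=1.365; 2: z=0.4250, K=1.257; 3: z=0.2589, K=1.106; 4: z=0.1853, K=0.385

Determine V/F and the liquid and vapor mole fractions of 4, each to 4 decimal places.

V/F = 0.4927, x_4 = 0.2658, y_4 = 0.1024

Rachford–Rice: g(V/F) = Σ zᵢ(Kᵢ−1)/(1+V/F(Kᵢ−1)) = 0.
Feasibility: ΣzᵢKᵢ = 1.0705, Σzᵢ/Kᵢ = 1.1493 — both > 1, two phases present.
Newton iteration, V/F⁰ = 0.47:
  V/F = 0.4700: g = 0.00405, g' = -0.1763 → V/F = 0.4930
  V/F = 0.4930: g = -0.00006, g' = -0.1816 → V/F = 0.4927
Converged at V/F = 0.4927.
Compositions from xᵢ = zᵢ/(1+V/F(Kᵢ−1)), yᵢ = Kᵢxᵢ:
  1: x = 0.1109, y = 0.1513
  2: x = 0.3772, y = 0.4742
  3: x = 0.2461, y = 0.2721
  4: x = 0.2658, y = 0.1024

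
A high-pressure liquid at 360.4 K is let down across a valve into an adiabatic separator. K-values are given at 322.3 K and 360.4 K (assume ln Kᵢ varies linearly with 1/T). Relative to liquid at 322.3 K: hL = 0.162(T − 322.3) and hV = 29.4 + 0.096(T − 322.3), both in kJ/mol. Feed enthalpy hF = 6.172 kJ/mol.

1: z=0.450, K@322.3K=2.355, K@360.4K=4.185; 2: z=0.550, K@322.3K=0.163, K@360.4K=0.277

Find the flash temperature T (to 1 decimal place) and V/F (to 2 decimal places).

T = 326.8 K, V/F = 0.19

Adiabatic flash: solve Rachford–Rice at each trial T, then check hF = ψ·hV(T) + (1−ψ)·hL(T).
  T = 322.3 K: K = (2.355, 0.163), RR gives ψ = 0.132, H_out = 3.873 kJ/mol
  T = 360.4 K: K = (4.185, 0.277), RR gives ψ = 0.450, H_out = 18.263 kJ/mol
  T = 341.4 K: K = (3.193, 0.216), RR gives ψ = 0.323, H_out = 12.183 kJ/mol
  T = 331.9 K: K = (2.756, 0.188), RR gives ψ = 0.241, H_out = 8.497 kJ/mol
  T = 327.1 K: K = (2.551, 0.175), RR gives ψ = 0.191, H_out = 6.334 kJ/mol
  T = 324.7 K: K = (2.452, 0.169), RR gives ψ = 0.163, H_out = 5.147 kJ/mol
Linear interpolation between T = 324.7 (H_out = 5.147) and T = 327.1 (H_out = 6.334) on hF = 6.172 gives T ≈ 326.8 K, at which ψ = 0.19.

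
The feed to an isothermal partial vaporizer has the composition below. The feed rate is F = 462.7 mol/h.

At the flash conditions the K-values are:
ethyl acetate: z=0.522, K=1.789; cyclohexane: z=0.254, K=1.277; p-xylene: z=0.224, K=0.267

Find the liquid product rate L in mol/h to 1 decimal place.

L = 148.1 mol/h

Material balance + equilibrium reduce to Σ zᵢ(Kᵢ−1)/(1+β(Kᵢ−1)) = 0.
g(0) = ΣzᵢKᵢ − 1 = 0.318 and g(1) = 1 − Σzᵢ/Kᵢ = -0.330, so a root lies in (0, 1).
Iterate (Newton) starting at β = 0.5:
  β = 0.500: g = 0.0980, g' = -0.482 → β = 0.703
  β = 0.703: g = -0.0151, g' = -0.661 → β = 0.680
Converged at β = 0.680.
Then V = β·F = 0.6798·462.7 = 314.6 mol/h and L = F − V = 148.1 mol/h.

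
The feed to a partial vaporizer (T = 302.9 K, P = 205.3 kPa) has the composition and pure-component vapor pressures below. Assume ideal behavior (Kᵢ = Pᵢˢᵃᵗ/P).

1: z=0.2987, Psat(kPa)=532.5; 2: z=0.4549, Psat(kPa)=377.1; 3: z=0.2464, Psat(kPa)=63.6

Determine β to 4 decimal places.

β = 0.8639

Raoult's law: Kᵢ = Pᵢˢᵃᵗ/P = Pᵢˢᵃᵗ/205.3.
  K_1 = 532.5/205.3 = 2.593765, K_2 = 377.1/205.3 = 1.836824, K_3 = 63.6/205.3 = 0.309791
Material balance + equilibrium reduce to Σ zᵢ(Kᵢ−1)/(1+β(Kᵢ−1)) = 0.
Feasibility: ΣzᵢKᵢ = 1.6867, Σzᵢ/Kᵢ = 1.1582 — both > 1, two phases present.
Iterate (Newton) starting at β = 0.5:
  β = 0.5000: g = 0.27363, g' = -0.6670 → β = 0.9102
  β = 0.9102: g = -0.04714, g' = -1.0783 → β = 0.8665
  β = 0.8665: g = -0.00253, g' = -0.9675 → β = 0.8639
Converged at β = 0.8639.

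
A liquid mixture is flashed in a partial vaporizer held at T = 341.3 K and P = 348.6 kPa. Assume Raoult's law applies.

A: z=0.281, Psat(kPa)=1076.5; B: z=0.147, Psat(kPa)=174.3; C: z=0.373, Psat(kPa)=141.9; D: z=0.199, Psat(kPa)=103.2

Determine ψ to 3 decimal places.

ψ = 0.120

Raoult's law: Kᵢ = Pᵢˢᵃᵗ/P = Pᵢˢᵃᵗ/348.6.
  K_A = 1076.5/348.6 = 3.08807, K_B = 174.3/348.6 = 0.50000, K_C = 141.9/348.6 = 0.40706, K_D = 103.2/348.6 = 0.29604
Newton iteration, ψ⁰ = 0.5:
  ψ = 0.500: g = -0.3415, g' = -0.858 → ψ = 0.102
  ψ = 0.102: g = 0.0198, g' = -1.136 → ψ = 0.120
Converged at ψ = 0.120.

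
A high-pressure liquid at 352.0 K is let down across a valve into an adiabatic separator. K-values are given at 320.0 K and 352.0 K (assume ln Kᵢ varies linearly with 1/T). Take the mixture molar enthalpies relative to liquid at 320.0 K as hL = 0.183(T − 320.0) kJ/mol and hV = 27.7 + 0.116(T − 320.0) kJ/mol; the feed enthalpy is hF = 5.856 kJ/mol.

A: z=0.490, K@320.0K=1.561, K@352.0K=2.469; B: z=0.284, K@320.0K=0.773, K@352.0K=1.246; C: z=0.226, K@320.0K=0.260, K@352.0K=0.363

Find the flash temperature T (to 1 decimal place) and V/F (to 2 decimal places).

T = 321.2 K, V/F = 0.20

Adiabatic flash: solve Rachford–Rice at each trial T, then check hF = ψ·hV(T) + (1−ψ)·hL(T).
  T = 320.0 K: K = (1.561, 0.773, 0.260), RR gives ψ = 0.146, H_out = 4.035 kJ/mol
  T = 352.0 K: K = (2.469, 1.246, 0.363), RR gives ψ = 0.940, H_out = 29.887 kJ/mol
  T = 336.0 K: K = (1.985, 0.993, 0.310), RR gives ψ = 0.667, H_out = 20.687 kJ/mol
  T = 328.0 K: K = (1.765, 0.879, 0.284), RR gives ψ = 0.459, H_out = 13.943 kJ/mol
  T = 324.0 K: K = (1.661, 0.825, 0.272), RR gives ψ = 0.321, H_out = 9.529 kJ/mol
  T = 322.0 K: K = (1.611, 0.799, 0.266), RR gives ψ = 0.239, H_out = 6.943 kJ/mol
  T = 321.0 K: K = (1.586, 0.786, 0.263), RR gives ψ = 0.194, H_out = 5.533 kJ/mol
Linear interpolation between T = 321.0 (H_out = 5.533) and T = 322.0 (H_out = 6.943) on hF = 5.856 gives T ≈ 321.2 K, at which ψ = 0.20.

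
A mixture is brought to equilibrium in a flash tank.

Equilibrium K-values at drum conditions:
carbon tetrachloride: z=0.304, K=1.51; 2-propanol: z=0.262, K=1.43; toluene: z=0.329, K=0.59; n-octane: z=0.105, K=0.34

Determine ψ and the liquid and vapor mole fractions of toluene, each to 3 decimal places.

ψ = 0.275, x_toluene = 0.371, y_toluene = 0.219

Rachford–Rice: g(ψ) = Σ zᵢ(Kᵢ−1)/(1+ψ(Kᵢ−1)) = 0.
Feasibility: ΣzᵢKᵢ = 1.064, Σzᵢ/Kᵢ = 1.251 — both > 1, two phases present.
Newton–Raphson from ψ = 0.5:
  ψ = 0.500: g = -0.0568, g' = -0.272 → ψ = 0.291
  ψ = 0.291: g = -0.0039, g' = -0.240 → ψ = 0.275
Converged at ψ = 0.275.
Compositions from xᵢ = zᵢ/(1+ψ(Kᵢ−1)), yᵢ = Kᵢxᵢ:
  carbon tetrachloride: x = 0.267, y = 0.403
  2-propanol: x = 0.234, y = 0.335
  toluene: x = 0.371, y = 0.219
  n-octane: x = 0.128, y = 0.044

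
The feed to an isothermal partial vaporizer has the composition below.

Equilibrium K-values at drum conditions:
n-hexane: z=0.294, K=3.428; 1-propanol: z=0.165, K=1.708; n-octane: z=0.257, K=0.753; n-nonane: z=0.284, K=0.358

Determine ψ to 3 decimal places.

ψ = 0.602

Newton–Raphson from ψ = 0.31:
  ψ = 0.310: g = 0.2067, g' = -0.821 → ψ = 0.562
  ψ = 0.562: g = 0.0266, g' = -0.660 → ψ = 0.602
Converged at ψ = 0.602.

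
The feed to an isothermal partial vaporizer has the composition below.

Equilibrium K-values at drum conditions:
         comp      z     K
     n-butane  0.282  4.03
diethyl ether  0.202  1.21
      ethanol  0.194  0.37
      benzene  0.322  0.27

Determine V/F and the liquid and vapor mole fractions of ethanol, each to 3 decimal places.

V/F = 0.333, x_ethanol = 0.245, y_ethanol = 0.091

Material balance + equilibrium reduce to Σ zᵢ(Kᵢ−1)/(1+V/F(Kᵢ−1)) = 0.
Check two-phase: ΣzᵢKᵢ = 1.540 > 1 and Σzᵢ/Kᵢ = 1.954 > 1, so g(0) = 0.540 > 0 and g(1) = -0.954 < 0.
Newton iteration, V/F⁰ = 0.5:
  V/F = 0.500: g = -0.1705, g' = -1.006 → V/F = 0.331
  V/F = 0.331: g = 0.0023, g' = -1.075 → V/F = 0.333
Converged at V/F = 0.333.
Compositions from xᵢ = zᵢ/(1+V/F(Kᵢ−1)), yᵢ = Kᵢxᵢ:
  n-butane: x = 0.140, y = 0.566
  diethyl ether: x = 0.189, y = 0.228
  ethanol: x = 0.245, y = 0.091
  benzene: x = 0.425, y = 0.115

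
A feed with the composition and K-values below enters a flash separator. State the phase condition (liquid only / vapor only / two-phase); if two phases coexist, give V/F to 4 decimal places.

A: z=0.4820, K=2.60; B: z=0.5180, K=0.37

two-phase, V/F = 0.4413

ΣzᵢKᵢ = 1.4449; Σzᵢ/Kᵢ = 1.5854.
Both exceed 1, so a two-phase solution exists.
Material balance + equilibrium reduce to Σ zᵢ(Kᵢ−1)/(1+ψ(Kᵢ−1)) = 0.
Binary case is linear: z₁(K₁−1)(1+ψ(K₂−1)) + z₂(K₂−1)(1+ψ(K₁−1)) = 0
⇒ ψ = [z₁(K₁−1)+z₂(K₂−1)] / [−(K₁−1)(K₂−1)] = 0.44486/1.00800 = 0.4413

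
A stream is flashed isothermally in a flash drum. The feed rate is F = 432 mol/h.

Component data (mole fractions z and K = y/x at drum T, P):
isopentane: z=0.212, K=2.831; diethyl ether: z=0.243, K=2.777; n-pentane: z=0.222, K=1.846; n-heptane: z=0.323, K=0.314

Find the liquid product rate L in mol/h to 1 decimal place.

L = 104.8 mol/h

Let ψ = V/F and solve Σ zᵢ(Kᵢ−1)/(1+ψ(Kᵢ−1)) = 0.
g(0) = ΣzᵢKᵢ − 1 = 0.786 and g(1) = 1 − Σzᵢ/Kᵢ = -0.311, so a root lies in (0, 1).
Newton iteration, ψ⁰ = 0.65:
  ψ = 0.650: g = 0.0989, g' = -0.875 → ψ = 0.763
  ψ = 0.763: g = -0.0056, g' = -0.990 → ψ = 0.757
Converged at ψ = 0.757.
Then V = ψ·F = 0.7574·432 = 327.2 mol/h and L = F − V = 104.8 mol/h.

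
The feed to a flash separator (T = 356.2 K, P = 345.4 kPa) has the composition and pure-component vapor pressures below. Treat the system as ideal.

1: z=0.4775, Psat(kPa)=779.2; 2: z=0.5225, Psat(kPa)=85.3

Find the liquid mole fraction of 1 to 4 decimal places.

Raoult's law: Kᵢ = Pᵢˢᵃᵗ/P = Pᵢˢᵃᵗ/345.4.
  K_1 = 779.2/345.4 = 2.255935, K_2 = 85.3/345.4 = 0.246960
Binary case is linear: z₁(K₁−1)(1+ψ(K₂−1)) + z₂(K₂−1)(1+ψ(K₁−1)) = 0
⇒ ψ = [z₁(K₁−1)+z₂(K₂−1)] / [−(K₁−1)(K₂−1)] = 0.20625/0.94577 = 0.2181
Compositions from xᵢ = zᵢ/(1+ψ(Kᵢ−1)), yᵢ = Kᵢxᵢ:
  1: x = 0.3748, y = 0.8456
  2: x = 0.6252, y = 0.1544

x_1 = 0.3748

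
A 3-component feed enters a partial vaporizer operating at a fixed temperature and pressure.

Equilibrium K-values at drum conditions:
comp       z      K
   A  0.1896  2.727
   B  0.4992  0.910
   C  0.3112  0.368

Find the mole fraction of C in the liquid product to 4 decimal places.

x_C = 0.3425

Let ψ = V/F and solve Σ zᵢ(Kᵢ−1)/(1+ψ(Kᵢ−1)) = 0.
g(0) = ΣzᵢKᵢ − 1 = 0.0858 and g(1) = 1 − Σzᵢ/Kᵢ = -0.4638, so a root lies in (0, 1).
Newton–Raphson from ψ = 0.5:
  ψ = 0.5000: g = -0.15887, g' = -0.4330 → ψ = 0.1330
  ψ = 0.1330: g = 0.00605, g' = -0.5262 → ψ = 0.1445
  ψ = 0.1445: g = 0.00005, g' = -0.5168 → ψ = 0.1447
Converged at ψ = 0.1447.
Compositions from xᵢ = zᵢ/(1+ψ(Kᵢ−1)), yᵢ = Kᵢxᵢ:
  A: x = 0.1517, y = 0.4137
  B: x = 0.5058, y = 0.4603
  C: x = 0.3425, y = 0.1260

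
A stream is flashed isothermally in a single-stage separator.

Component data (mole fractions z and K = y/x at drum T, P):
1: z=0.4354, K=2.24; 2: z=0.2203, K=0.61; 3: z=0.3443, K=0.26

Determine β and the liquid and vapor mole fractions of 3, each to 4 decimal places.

β = 0.2560, x_3 = 0.4248, y_3 = 0.1104

Rachford–Rice: g(β) = Σ zᵢ(Kᵢ−1)/(1+β(Kᵢ−1)) = 0.
Feasibility: ΣzᵢKᵢ = 1.1992, Σzᵢ/Kᵢ = 1.8798 — both > 1, two phases present.
Newton iteration, β⁰ = 0.45:
  β = 0.4500: g = -0.13966, g' = -0.7489 → β = 0.2635
  β = 0.2635: g = -0.00533, g' = -0.7129 → β = 0.2560
Converged at β = 0.2560.
Compositions from xᵢ = zᵢ/(1+β(Kᵢ−1)), yᵢ = Kᵢxᵢ:
  1: x = 0.3305, y = 0.7403
  2: x = 0.2447, y = 0.1493
  3: x = 0.4248, y = 0.1104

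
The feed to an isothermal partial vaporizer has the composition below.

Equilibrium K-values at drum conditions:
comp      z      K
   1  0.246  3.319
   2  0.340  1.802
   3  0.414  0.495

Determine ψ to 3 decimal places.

Let ψ = V/F and solve Σ zᵢ(Kᵢ−1)/(1+ψ(Kᵢ−1)) = 0.
g(0) = ΣzᵢKᵢ − 1 = 0.634 and g(1) = 1 − Σzᵢ/Kᵢ = -0.099, so a root lies in (0, 1).
Iterate (Newton) starting at ψ = 0.5:
  ψ = 0.500: g = 0.1791, g' = -0.584 → ψ = 0.807
  ψ = 0.807: g = 0.0115, g' = -0.542 → ψ = 0.828
Converged at ψ = 0.828.

ψ = 0.828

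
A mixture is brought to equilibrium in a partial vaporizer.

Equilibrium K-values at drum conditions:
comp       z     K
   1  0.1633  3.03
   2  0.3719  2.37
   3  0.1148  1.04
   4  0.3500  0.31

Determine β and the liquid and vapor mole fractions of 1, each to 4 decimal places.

Material balance + equilibrium reduce to Σ zᵢ(Kᵢ−1)/(1+β(Kᵢ−1)) = 0.
Feasibility: ΣzᵢKᵢ = 1.6041, Σzᵢ/Kᵢ = 1.4502 — both > 1, two phases present.
Iterate (Newton) starting at β = 0.5:
  β = 0.5000: g = 0.10269, g' = -0.8002 → β = 0.6283
  β = 0.6283: g = -0.00238, g' = -0.8511 → β = 0.6255
Converged at β = 0.6255.
Compositions from xᵢ = zᵢ/(1+β(Kᵢ−1)), yᵢ = Kᵢxᵢ:
  1: x = 0.0719, y = 0.2180
  2: x = 0.2003, y = 0.4746
  3: x = 0.1120, y = 0.1165
  4: x = 0.6158, y = 0.1909

β = 0.6255, x_1 = 0.0719, y_1 = 0.2180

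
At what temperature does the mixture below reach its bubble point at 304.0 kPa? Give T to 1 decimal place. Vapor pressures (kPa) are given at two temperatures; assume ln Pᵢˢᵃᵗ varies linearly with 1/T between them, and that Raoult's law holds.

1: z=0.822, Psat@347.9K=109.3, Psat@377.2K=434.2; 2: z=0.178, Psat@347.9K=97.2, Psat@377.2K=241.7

T = 370.7 K

Bubble-point temperature: ΣzᵢPᵢˢᵃᵗ(T) = P. Interpolate ln Pᵢˢᵃᵗ = aᵢ + bᵢ/T.
  T = 347.9 K: ΣzᵢPᵢˢᵃᵗ = 107.15 kPa
  T = 377.2 K: ΣzᵢPᵢˢᵃᵗ = 399.94 kPa
  T = 362.5 K: ΣzᵢPᵢˢᵃᵗ = 211.45 kPa
  T = 369.9 K: ΣzᵢPᵢˢᵃᵗ = 293.09 kPa
  T = 373.5 K: ΣzᵢPᵢˢᵃᵗ = 342.11 kPa
  T = 371.7 K: ΣzᵢPᵢˢᵃᵗ = 316.76 kPa
Interpolating between 369.9 K and 371.7 K gives T ≈ 370.7 K.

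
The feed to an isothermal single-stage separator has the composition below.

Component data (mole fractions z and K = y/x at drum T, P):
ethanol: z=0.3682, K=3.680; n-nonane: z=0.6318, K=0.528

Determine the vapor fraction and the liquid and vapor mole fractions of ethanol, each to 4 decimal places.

Material balance + equilibrium reduce to Σ zᵢ(Kᵢ−1)/(1+ψ(Kᵢ−1)) = 0.
Check two-phase: ΣzᵢKᵢ = 1.6886 > 1 and Σzᵢ/Kᵢ = 1.2966 > 1, so g(0) = 0.6886 > 0 and g(1) = -0.2966 < 0.
Newton–Raphson from ψ = 0.5:
  ψ = 0.5000: g = 0.03137, g' = -0.7241 → ψ = 0.5433
  ψ = 0.5433: g = 0.00070, g' = -0.6930 → ψ = 0.5443
Converged at ψ = 0.5443.
Compositions from xᵢ = zᵢ/(1+ψ(Kᵢ−1)), yᵢ = Kᵢxᵢ:
  ethanol: x = 0.1497, y = 0.5511
  n-nonane: x = 0.8503, y = 0.4489

ψ = 0.5443, x_ethanol = 0.1497, y_ethanol = 0.5511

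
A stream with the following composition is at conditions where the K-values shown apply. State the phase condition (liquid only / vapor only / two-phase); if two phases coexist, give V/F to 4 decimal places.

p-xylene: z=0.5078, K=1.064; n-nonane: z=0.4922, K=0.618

liquid only

ΣzᵢKᵢ = 0.8445; Σzᵢ/Kᵢ = 1.2737.
Since ΣzᵢKᵢ < 1 the mixture is below its bubble point — single liquid phase.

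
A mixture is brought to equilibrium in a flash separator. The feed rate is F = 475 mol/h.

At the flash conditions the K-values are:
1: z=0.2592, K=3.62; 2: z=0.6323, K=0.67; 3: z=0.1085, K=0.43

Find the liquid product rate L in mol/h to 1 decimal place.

Let β = V/F and solve Σ zᵢ(Kᵢ−1)/(1+β(Kᵢ−1)) = 0.
g(0) = ΣzᵢKᵢ − 1 = 0.4086 and g(1) = 1 − Σzᵢ/Kᵢ = -0.2677, so a root lies in (0, 1).
Newton iteration, β⁰ = 0.5:
  β = 0.5000: g = -0.04240, g' = -0.5012 → β = 0.4154
  β = 0.4154: g = 0.00236, g' = -0.5610 → β = 0.4196
Converged at β = 0.4196.
Then V = β·F = 0.4196·475 = 199.3 mol/h and L = F − V = 275.7 mol/h.

L = 275.7 mol/h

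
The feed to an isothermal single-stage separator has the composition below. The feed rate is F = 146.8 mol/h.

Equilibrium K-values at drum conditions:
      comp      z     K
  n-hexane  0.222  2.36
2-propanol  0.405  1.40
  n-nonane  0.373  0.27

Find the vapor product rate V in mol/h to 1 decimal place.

V = 46.7 mol/h

Rachford–Rice: g(ψ) = Σ zᵢ(Kᵢ−1)/(1+ψ(Kᵢ−1)) = 0.
Feasibility: ΣzᵢKᵢ = 1.192, Σzᵢ/Kᵢ = 1.765 — both > 1, two phases present.
Newton iteration, ψ⁰ = 0.46:
  ψ = 0.460: g = -0.0874, g' = -0.652 → ψ = 0.326
  ψ = 0.326: g = -0.0048, g' = -0.590 → ψ = 0.318
Converged at ψ = 0.318.
Then V = ψ·F = 0.3178·146.8 = 46.7 mol/h and L = F − V = 100.1 mol/h.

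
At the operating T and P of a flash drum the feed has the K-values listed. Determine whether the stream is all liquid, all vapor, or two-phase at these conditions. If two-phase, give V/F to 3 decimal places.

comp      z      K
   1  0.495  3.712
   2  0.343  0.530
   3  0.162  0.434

ΣzᵢKᵢ = 2.090; Σzᵢ/Kᵢ = 1.154.
Both exceed 1, so a two-phase solution exists.
Material balance + equilibrium reduce to Σ zᵢ(Kᵢ−1)/(1+ψ(Kᵢ−1)) = 0.
Newton iteration, ψ⁰ = 0.5:
  ψ = 0.500: g = 0.2312, g' = -0.886 → ψ = 0.761
  ψ = 0.761: g = 0.0262, g' = -0.732 → ψ = 0.797
Converged at ψ = 0.797.

two-phase, V/F = 0.797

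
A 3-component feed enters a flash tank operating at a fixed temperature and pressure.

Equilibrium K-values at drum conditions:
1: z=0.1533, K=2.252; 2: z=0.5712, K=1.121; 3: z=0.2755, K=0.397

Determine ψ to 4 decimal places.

Newton iteration, ψ⁰ = 0.5:
  ψ = 0.5000: g = -0.05462, g' = -0.3036 → ψ = 0.3201
  ψ = 0.3201: g = -0.00231, g' = -0.2840 → ψ = 0.3120
Converged at ψ = 0.3120.

ψ = 0.3120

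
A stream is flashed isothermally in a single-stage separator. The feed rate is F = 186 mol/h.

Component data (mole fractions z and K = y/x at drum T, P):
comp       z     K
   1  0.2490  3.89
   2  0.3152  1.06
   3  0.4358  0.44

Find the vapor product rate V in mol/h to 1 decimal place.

Rachford–Rice: g(ψ) = Σ zᵢ(Kᵢ−1)/(1+ψ(Kᵢ−1)) = 0.
Feasibility: ΣzᵢKᵢ = 1.4945, Σzᵢ/Kᵢ = 1.3518 — both > 1, two phases present.
Newton iteration, ψ⁰ = 0.5:
  ψ = 0.5000: g = -0.02628, g' = -0.6126 → ψ = 0.4571
  ψ = 0.4571: g = 0.00043, g' = -0.6340 → ψ = 0.4578
Converged at ψ = 0.4578.
Then V = ψ·F = 0.4578·186 = 85.1 mol/h and L = F − V = 100.9 mol/h.

V = 85.1 mol/h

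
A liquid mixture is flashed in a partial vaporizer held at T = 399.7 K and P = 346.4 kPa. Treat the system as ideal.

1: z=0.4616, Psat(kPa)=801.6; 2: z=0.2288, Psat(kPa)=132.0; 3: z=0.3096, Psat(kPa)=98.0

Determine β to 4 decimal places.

Raoult's law: Kᵢ = Pᵢˢᵃᵗ/P = Pᵢˢᵃᵗ/346.4.
  K_1 = 801.6/346.4 = 2.314088, K_2 = 132.0/346.4 = 0.381062, K_3 = 98.0/346.4 = 0.282910
Newton–Raphson from β = 0.5:
  β = 0.5000: g = -0.18512, g' = -0.8610 → β = 0.2850
  β = 0.2850: g = -0.00968, g' = -0.8026 → β = 0.2729
  β = 0.2729: g = 0.00001, g' = -0.8048 → β = 0.2730
Converged at β = 0.2730.

β = 0.2730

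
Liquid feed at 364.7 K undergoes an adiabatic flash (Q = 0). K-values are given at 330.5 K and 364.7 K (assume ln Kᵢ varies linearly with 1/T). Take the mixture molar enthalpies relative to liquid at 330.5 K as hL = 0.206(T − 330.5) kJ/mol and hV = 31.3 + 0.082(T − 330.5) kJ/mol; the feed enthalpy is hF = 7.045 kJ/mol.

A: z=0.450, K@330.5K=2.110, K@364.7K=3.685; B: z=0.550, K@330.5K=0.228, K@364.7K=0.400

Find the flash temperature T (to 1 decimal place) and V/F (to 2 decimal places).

T = 336.3 K, V/F = 0.19

Adiabatic flash: solve Rachford–Rice at each trial T, then check hF = ψ·hV(T) + (1−ψ)·hL(T).
  T = 330.5 K: K = (2.110, 0.228), RR gives ψ = 0.087, H_out = 2.736 kJ/mol
  T = 364.7 K: K = (3.685, 0.400), RR gives ψ = 0.545, H_out = 21.797 kJ/mol
  T = 347.6 K: K = (2.827, 0.306), RR gives ψ = 0.348, H_out = 13.664 kJ/mol
  T = 339.1 K: K = (2.453, 0.265), RR gives ψ = 0.234, H_out = 8.852 kJ/mol
  T = 334.8 K: K = (2.277, 0.246), RR gives ψ = 0.166, H_out = 6.007 kJ/mol
  T = 337.0 K: K = (2.366, 0.256), RR gives ψ = 0.202, H_out = 7.507 kJ/mol
Linear interpolation between T = 334.8 (H_out = 6.007) and T = 337.0 (H_out = 7.507) on hF = 7.045 gives T ≈ 336.3 K, at which ψ = 0.19.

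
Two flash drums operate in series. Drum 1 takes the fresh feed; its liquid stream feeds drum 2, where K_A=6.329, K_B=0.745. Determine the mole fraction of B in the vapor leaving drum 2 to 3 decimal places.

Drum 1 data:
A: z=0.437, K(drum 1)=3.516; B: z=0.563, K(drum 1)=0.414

y_B (drum 2) = 0.711

Drum 1:
Material balance + equilibrium reduce to Σ zᵢ(Kᵢ−1)/(1+ψ₁(Kᵢ−1)) = 0.
g(0) = ΣzᵢKᵢ − 1 = 0.770 and g(1) = 1 − Σzᵢ/Kᵢ = -0.484, so a root lies in (0, 1).
Binary case is linear: z₁(K₁−1)(1+ψ₁(K₂−1)) + z₂(K₂−1)(1+ψ₁(K₁−1)) = 0
⇒ ψ₁ = [z₁(K₁−1)+z₂(K₂−1)] / [−(K₁−1)(K₂−1)] = 0.7696/1.4744 = 0.522
Drum-1 compositions:
  A: x = 0.189, y = 0.664
  B: x = 0.811, y = 0.336
Drum-2 feed = drum-1 liquid: z₂ = (0.1889, 0.8111).
Drum 2:
Let ψ₂ = V/F and solve Σ zᵢ(Kᵢ−1)/(1+ψ₂(Kᵢ−1)) = 0.
Check two-phase: ΣzᵢKᵢ = 1.800 > 1 and Σzᵢ/Kᵢ = 1.119 > 1, so g(0) = 0.800 > 0 and g(1) = -0.119 < 0.
Binary case is linear: z₁(K₁−1)(1+ψ₂(K₂−1)) + z₂(K₂−1)(1+ψ₂(K₁−1)) = 0
⇒ ψ₂ = [z₁(K₁−1)+z₂(K₂−1)] / [−(K₁−1)(K₂−1)] = 0.7999/1.3589 = 0.589
  A: x = 0.046, y = 0.289
  B: x = 0.954, y = 0.711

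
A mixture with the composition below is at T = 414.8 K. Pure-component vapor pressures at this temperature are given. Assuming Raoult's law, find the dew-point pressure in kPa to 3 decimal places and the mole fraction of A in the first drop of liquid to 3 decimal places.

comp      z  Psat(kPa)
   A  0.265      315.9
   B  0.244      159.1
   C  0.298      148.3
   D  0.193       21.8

Pdew = 75.556 kPa, x_A = 0.063

At the dew point ψ → 1, so Σzᵢ/Kᵢ = 1 with Kᵢ = Pᵢˢᵃᵗ/P ⇒ 1/P = Σzᵢ/Pᵢˢᵃᵗ.
1/P = 0.265/315.9 + 0.244/159.1 + 0.298/148.3 + 0.193/21.8 = 0.013235 ⇒ P = 75.556 kPa
xᵢ = zᵢP/Pᵢˢᵃᵗ ⇒ x_A = 0.265·75.556/315.9 = 0.063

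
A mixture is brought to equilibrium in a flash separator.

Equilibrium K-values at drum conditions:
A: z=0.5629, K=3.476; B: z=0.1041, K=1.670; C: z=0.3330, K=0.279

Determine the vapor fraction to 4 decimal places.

ψ = 0.7590

Newton–Raphson from ψ = 0.43:
  ψ = 0.4300: g = 0.38121, g' = -1.2013 → ψ = 0.7473
  ψ = 0.7473: g = 0.01483, g' = -1.2594 → ψ = 0.7591
  ψ = 0.7591: g = -0.00013, g' = -1.2815 → ψ = 0.7590
Converged at ψ = 0.7590.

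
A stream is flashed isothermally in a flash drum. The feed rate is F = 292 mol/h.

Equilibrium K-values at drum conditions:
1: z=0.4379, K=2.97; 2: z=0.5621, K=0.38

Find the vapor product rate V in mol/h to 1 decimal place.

Material balance + equilibrium reduce to Σ zᵢ(Kᵢ−1)/(1+β(Kᵢ−1)) = 0.
Feasibility: ΣzᵢKᵢ = 1.5142, Σzᵢ/Kᵢ = 1.6267 — both > 1, two phases present.
Binary case is linear: z₁(K₁−1)(1+β(K₂−1)) + z₂(K₂−1)(1+β(K₁−1)) = 0
⇒ β = [z₁(K₁−1)+z₂(K₂−1)] / [−(K₁−1)(K₂−1)] = 0.51416/1.22140 = 0.4210
Then V = β·F = 0.4210·292 = 122.9 mol/h and L = F − V = 169.1 mol/h.

V = 122.9 mol/h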